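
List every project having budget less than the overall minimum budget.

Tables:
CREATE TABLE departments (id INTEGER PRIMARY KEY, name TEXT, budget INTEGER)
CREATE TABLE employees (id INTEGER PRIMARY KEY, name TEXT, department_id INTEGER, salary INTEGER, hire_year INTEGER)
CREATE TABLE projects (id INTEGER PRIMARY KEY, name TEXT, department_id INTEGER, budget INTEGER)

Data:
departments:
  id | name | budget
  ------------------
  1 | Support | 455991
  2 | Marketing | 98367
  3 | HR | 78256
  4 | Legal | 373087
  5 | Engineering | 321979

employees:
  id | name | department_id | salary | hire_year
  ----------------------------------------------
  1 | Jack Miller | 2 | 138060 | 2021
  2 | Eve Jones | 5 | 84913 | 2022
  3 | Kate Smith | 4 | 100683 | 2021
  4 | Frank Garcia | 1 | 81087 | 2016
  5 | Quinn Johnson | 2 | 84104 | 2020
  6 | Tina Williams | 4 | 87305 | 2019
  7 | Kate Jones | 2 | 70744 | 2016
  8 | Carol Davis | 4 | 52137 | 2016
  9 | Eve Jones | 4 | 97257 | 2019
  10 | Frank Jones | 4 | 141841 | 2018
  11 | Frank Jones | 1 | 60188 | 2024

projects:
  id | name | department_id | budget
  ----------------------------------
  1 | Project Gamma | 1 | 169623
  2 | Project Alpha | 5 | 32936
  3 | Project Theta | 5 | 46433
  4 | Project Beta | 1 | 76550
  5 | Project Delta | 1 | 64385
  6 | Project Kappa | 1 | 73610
SELECT name, budget FROM projects WHERE budget < (SELECT MIN(budget) FROM projects)

Execution result:
(no rows)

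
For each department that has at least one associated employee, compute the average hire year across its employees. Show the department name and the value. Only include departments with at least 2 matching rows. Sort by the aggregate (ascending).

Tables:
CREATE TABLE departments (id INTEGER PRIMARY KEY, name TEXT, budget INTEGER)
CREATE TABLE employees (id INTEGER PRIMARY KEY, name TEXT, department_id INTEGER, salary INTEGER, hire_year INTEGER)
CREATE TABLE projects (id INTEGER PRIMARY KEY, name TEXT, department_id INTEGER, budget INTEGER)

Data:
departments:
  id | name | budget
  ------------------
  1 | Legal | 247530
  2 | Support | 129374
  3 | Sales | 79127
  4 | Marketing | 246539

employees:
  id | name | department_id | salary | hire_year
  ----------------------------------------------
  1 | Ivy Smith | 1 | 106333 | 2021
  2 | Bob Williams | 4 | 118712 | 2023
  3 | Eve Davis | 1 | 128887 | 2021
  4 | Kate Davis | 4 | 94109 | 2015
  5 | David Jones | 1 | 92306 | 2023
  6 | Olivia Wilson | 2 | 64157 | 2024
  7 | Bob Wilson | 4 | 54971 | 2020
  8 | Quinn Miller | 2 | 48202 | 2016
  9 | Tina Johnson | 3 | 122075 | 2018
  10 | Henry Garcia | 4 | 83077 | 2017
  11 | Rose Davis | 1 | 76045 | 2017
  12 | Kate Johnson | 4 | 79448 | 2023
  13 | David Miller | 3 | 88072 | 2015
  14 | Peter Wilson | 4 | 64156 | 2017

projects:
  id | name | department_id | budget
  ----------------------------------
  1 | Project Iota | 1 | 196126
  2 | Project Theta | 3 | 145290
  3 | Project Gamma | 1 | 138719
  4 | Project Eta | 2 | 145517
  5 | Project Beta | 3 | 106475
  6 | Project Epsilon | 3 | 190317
SELECT p.name, AVG(c.hire_year) AS avg_hire_year FROM employees c JOIN departments p ON c.department_id = p.id GROUP BY p.id, p.name HAVING COUNT(*) >= 2 ORDER BY avg_hire_year ASC

Execution result:
name | avg_hire_year
Sales | 2016.50
Marketing | 2019.17
Support | 2020.00
Legal | 2020.50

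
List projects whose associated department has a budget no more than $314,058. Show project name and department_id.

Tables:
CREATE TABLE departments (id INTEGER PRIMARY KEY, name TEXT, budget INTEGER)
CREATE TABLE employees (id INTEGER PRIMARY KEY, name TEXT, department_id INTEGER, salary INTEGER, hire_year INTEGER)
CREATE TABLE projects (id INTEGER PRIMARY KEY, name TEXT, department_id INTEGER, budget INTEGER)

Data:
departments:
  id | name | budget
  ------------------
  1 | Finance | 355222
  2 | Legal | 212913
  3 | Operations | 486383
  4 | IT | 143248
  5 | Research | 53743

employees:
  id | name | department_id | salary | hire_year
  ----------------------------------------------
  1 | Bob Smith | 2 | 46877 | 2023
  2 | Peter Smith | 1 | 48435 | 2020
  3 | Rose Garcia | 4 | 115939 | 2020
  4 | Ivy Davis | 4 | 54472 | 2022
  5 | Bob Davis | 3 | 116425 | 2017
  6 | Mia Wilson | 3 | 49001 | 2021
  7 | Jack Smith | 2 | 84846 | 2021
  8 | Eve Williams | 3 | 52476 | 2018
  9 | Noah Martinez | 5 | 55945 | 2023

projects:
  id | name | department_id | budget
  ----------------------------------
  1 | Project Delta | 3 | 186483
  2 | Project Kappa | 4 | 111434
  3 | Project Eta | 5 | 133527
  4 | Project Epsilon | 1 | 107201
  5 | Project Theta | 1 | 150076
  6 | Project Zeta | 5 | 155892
SELECT name, department_id FROM projects WHERE department_id IN (SELECT id FROM departments WHERE budget <= 314058)

Execution result:
name | department_id
Project Kappa | 4
Project Eta | 5
Project Zeta | 5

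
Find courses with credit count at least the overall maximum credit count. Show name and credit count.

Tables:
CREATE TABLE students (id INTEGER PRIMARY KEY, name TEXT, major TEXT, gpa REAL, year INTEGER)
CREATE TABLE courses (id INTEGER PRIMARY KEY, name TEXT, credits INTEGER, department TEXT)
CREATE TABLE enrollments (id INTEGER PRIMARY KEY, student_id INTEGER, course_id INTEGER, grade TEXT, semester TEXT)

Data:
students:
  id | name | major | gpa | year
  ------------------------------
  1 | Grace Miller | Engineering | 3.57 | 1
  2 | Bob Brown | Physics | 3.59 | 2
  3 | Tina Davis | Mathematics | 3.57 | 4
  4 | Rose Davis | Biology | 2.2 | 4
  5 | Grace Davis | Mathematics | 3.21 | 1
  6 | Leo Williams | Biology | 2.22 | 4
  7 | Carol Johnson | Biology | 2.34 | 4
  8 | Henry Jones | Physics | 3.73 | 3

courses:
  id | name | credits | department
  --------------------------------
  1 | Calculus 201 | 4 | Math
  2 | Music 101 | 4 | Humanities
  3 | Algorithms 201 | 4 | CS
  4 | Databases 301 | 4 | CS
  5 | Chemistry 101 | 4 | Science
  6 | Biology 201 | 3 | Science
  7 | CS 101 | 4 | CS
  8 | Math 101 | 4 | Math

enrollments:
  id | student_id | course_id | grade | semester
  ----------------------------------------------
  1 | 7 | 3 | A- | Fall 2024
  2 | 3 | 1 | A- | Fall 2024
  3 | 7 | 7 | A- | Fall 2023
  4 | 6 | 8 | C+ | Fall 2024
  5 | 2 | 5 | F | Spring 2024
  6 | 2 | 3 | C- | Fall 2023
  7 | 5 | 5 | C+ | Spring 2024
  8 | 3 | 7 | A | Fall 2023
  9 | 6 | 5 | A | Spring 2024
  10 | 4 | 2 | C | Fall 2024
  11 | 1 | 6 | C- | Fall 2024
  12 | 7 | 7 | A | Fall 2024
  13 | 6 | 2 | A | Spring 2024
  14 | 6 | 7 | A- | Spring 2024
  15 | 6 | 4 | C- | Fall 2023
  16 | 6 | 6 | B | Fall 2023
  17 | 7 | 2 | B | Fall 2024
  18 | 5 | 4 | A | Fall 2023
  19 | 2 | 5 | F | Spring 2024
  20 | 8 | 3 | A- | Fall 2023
SELECT name, credits FROM courses WHERE credits >= (SELECT MAX(credits) FROM courses)

Execution result:
name | credits
Calculus 201 | 4
Music 101 | 4
Algorithms 201 | 4
Databases 301 | 4
Chemistry 101 | 4
CS 101 | 4
Math 101 | 4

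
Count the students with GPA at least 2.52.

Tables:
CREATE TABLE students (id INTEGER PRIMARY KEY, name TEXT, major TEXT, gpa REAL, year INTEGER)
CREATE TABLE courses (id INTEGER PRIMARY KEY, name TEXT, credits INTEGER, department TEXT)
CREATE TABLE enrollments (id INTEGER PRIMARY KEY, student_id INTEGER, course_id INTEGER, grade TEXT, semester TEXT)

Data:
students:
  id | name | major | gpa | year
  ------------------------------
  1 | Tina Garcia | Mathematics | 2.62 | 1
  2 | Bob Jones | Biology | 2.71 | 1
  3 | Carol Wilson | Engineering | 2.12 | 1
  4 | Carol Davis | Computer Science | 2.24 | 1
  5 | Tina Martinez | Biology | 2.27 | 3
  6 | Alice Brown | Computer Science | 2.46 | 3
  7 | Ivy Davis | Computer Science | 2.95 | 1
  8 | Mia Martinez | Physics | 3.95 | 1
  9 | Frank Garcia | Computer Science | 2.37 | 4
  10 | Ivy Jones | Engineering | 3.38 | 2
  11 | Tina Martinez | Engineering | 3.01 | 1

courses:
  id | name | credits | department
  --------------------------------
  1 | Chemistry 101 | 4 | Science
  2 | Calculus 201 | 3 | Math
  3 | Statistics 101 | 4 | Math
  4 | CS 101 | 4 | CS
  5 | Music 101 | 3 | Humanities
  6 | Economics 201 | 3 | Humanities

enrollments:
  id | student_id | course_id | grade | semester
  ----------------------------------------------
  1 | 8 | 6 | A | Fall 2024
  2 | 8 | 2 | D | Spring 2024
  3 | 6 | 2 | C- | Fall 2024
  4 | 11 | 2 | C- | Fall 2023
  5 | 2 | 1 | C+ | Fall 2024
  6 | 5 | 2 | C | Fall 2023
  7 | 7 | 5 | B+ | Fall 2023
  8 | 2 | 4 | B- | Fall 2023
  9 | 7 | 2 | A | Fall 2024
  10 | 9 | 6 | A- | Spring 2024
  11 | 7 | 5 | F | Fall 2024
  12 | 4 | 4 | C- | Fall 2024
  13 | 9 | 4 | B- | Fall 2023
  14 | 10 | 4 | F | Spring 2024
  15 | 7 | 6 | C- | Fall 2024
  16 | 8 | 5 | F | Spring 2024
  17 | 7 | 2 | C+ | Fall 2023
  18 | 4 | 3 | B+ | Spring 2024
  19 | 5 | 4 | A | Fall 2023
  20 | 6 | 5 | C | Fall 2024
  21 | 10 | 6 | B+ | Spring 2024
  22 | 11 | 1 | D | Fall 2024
SELECT COUNT(*) FROM students WHERE gpa >= 2.52

Execution result:
6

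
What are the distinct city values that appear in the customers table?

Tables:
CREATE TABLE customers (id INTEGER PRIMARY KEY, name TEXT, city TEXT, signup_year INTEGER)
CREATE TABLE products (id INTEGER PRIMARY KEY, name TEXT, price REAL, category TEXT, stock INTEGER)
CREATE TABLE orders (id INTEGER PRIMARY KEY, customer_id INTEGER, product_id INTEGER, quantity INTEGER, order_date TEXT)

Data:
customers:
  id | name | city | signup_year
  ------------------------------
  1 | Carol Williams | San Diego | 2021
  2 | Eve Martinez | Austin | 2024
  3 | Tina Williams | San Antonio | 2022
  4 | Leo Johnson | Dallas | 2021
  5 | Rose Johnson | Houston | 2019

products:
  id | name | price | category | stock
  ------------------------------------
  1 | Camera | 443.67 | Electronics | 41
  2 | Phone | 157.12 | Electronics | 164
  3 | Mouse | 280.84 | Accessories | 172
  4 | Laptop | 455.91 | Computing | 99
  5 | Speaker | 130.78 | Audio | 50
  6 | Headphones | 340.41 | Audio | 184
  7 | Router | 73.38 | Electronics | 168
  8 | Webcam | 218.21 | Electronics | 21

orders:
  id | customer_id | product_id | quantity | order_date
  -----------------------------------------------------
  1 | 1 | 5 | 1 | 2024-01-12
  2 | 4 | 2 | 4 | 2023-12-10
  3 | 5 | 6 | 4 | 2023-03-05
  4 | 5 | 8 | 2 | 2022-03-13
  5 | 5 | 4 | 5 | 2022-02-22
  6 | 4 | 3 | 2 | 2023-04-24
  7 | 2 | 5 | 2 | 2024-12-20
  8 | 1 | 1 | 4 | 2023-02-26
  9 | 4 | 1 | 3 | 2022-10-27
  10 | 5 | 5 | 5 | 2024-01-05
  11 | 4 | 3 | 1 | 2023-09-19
SELECT DISTINCT city FROM customers

Execution result:
city
San Diego
Austin
San Antonio
Dallas
Houston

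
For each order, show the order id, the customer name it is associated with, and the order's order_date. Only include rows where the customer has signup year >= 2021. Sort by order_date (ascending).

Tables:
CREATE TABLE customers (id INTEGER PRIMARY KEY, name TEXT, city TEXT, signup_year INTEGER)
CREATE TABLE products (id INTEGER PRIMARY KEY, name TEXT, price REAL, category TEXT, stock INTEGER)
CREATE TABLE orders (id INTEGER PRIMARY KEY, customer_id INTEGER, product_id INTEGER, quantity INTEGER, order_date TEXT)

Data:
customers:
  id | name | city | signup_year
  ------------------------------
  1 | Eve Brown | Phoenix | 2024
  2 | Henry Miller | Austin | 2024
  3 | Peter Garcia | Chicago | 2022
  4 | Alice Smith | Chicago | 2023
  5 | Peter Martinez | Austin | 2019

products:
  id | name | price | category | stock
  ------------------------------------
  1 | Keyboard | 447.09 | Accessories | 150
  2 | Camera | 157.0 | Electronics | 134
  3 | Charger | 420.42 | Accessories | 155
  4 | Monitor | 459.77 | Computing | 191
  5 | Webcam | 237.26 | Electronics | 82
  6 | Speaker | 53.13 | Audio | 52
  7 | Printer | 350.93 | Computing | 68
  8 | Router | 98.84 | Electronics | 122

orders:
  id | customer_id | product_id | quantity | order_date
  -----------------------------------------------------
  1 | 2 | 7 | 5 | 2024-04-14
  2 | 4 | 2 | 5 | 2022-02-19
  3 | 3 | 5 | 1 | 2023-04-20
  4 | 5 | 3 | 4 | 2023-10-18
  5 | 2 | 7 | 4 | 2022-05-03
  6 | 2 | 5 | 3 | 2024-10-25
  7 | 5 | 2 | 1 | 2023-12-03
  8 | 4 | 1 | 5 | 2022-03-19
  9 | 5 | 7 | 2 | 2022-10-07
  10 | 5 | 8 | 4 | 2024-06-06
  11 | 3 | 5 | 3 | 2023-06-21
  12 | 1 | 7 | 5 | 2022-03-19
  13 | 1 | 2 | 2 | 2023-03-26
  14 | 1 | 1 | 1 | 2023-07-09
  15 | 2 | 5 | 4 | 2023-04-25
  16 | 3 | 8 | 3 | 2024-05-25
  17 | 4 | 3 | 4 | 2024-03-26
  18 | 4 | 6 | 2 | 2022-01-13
SELECT c.id, p.name AS customer, c.order_date FROM orders c JOIN customers p ON c.customer_id = p.id WHERE p.signup_year >= 2021 ORDER BY c.order_date ASC

Execution result:
id | customer | order_date
18 | Alice Smith | 2022-01-13
2 | Alice Smith | 2022-02-19
8 | Alice Smith | 2022-03-19
12 | Eve Brown | 2022-03-19
5 | Henry Miller | 2022-05-03
13 | Eve Brown | 2023-03-26
3 | Peter Garcia | 2023-04-20
15 | Henry Miller | 2023-04-25
11 | Peter Garcia | 2023-06-21
14 | Eve Brown | 2023-07-09
17 | Alice Smith | 2024-03-26
1 | Henry Miller | 2024-04-14
16 | Peter Garcia | 2024-05-25
6 | Henry Miller | 2024-10-25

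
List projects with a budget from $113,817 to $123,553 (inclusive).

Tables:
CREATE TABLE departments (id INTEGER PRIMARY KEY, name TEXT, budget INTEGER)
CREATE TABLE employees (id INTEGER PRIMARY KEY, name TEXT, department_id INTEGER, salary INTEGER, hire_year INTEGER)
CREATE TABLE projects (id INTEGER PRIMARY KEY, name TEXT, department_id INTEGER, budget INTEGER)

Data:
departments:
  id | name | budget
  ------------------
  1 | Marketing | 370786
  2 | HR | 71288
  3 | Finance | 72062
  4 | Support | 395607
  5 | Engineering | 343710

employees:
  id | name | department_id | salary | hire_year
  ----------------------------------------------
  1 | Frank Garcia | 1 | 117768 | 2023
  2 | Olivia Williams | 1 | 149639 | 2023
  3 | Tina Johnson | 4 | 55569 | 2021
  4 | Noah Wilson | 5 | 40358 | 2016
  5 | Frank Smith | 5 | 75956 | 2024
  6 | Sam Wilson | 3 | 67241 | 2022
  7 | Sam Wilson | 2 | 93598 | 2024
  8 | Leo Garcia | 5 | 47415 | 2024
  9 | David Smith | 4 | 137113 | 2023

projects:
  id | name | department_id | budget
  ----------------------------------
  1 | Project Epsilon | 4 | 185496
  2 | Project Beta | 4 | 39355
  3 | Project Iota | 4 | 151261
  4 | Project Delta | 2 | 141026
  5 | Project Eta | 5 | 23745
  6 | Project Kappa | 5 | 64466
SELECT name, budget FROM projects WHERE budget BETWEEN 113817 AND 123553

Execution result:
(no rows)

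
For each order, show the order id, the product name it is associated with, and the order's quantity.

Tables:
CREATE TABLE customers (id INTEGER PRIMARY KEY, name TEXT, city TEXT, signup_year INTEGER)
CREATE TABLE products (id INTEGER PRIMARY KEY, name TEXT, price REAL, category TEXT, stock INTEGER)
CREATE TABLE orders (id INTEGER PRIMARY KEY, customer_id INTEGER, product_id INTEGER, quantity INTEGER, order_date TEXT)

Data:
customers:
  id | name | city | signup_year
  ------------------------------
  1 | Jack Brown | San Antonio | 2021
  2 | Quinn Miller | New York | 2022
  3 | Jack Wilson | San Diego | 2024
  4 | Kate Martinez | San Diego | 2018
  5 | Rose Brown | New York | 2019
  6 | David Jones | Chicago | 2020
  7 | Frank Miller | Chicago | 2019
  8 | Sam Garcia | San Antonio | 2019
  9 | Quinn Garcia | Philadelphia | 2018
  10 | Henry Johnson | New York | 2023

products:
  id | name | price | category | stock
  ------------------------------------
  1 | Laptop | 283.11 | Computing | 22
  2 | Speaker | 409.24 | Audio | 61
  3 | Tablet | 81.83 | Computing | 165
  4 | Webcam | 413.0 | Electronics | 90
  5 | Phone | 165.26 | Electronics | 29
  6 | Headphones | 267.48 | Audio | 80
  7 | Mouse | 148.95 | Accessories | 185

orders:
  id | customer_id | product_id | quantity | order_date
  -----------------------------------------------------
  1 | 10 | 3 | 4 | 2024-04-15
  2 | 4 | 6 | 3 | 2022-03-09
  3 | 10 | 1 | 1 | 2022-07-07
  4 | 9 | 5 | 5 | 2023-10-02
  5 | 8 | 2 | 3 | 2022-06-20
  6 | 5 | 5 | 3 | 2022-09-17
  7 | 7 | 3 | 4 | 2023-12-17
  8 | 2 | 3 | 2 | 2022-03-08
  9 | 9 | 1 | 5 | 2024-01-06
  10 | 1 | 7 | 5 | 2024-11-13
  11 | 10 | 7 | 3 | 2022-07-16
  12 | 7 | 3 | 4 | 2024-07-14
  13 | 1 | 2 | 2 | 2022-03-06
SELECT c.id, p.name AS product, c.quantity FROM orders c JOIN products p ON c.product_id = p.id

Execution result:
id | product | quantity
1 | Tablet | 4
2 | Headphones | 3
3 | Laptop | 1
4 | Phone | 5
5 | Speaker | 3
6 | Phone | 3
7 | Tablet | 4
8 | Tablet | 2
9 | Laptop | 5
10 | Mouse | 5
11 | Mouse | 3
12 | Tablet | 4
13 | Speaker | 2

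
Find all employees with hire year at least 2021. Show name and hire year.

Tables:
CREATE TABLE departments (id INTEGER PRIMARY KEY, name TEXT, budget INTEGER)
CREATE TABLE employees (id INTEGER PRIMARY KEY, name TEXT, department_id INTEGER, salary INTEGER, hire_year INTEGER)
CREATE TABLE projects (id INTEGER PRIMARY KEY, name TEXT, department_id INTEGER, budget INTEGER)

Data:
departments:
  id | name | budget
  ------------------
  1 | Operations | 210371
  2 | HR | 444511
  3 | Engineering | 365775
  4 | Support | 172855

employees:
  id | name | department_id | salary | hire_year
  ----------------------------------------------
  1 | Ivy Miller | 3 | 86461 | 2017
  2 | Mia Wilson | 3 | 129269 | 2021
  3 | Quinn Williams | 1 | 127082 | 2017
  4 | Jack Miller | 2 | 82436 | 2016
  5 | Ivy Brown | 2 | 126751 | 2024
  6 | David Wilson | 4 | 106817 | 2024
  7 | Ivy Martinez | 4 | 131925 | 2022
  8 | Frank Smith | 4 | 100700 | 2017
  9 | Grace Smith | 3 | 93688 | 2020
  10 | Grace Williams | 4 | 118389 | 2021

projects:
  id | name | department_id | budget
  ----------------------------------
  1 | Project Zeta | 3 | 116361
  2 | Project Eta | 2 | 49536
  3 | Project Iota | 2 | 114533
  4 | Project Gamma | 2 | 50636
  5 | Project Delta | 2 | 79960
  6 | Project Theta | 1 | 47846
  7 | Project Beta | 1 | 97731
SELECT name, hire_year FROM employees WHERE hire_year >= 2021

Execution result:
name | hire_year
Mia Wilson | 2021
Ivy Brown | 2024
David Wilson | 2024
Ivy Martinez | 2022
Grace Williams | 2021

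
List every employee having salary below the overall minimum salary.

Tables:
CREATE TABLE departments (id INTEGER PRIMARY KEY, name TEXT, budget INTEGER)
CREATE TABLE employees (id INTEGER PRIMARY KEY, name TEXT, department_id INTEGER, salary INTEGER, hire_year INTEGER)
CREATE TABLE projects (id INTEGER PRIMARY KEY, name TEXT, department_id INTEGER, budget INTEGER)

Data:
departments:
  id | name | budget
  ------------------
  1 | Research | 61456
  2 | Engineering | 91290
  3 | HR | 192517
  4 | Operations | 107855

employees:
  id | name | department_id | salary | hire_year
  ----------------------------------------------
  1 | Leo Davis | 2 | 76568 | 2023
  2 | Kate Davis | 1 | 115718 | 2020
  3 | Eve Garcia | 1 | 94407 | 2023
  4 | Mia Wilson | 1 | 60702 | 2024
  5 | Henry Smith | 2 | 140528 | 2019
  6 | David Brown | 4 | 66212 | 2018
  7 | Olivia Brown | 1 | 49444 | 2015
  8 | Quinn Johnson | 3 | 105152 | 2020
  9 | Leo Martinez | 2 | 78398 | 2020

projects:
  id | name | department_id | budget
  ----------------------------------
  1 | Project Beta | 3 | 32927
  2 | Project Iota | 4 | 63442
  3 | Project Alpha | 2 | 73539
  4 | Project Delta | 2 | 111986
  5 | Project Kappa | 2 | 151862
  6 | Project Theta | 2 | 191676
SELECT name, salary FROM employees WHERE salary < (SELECT MIN(salary) FROM employees)

Execution result:
(no rows)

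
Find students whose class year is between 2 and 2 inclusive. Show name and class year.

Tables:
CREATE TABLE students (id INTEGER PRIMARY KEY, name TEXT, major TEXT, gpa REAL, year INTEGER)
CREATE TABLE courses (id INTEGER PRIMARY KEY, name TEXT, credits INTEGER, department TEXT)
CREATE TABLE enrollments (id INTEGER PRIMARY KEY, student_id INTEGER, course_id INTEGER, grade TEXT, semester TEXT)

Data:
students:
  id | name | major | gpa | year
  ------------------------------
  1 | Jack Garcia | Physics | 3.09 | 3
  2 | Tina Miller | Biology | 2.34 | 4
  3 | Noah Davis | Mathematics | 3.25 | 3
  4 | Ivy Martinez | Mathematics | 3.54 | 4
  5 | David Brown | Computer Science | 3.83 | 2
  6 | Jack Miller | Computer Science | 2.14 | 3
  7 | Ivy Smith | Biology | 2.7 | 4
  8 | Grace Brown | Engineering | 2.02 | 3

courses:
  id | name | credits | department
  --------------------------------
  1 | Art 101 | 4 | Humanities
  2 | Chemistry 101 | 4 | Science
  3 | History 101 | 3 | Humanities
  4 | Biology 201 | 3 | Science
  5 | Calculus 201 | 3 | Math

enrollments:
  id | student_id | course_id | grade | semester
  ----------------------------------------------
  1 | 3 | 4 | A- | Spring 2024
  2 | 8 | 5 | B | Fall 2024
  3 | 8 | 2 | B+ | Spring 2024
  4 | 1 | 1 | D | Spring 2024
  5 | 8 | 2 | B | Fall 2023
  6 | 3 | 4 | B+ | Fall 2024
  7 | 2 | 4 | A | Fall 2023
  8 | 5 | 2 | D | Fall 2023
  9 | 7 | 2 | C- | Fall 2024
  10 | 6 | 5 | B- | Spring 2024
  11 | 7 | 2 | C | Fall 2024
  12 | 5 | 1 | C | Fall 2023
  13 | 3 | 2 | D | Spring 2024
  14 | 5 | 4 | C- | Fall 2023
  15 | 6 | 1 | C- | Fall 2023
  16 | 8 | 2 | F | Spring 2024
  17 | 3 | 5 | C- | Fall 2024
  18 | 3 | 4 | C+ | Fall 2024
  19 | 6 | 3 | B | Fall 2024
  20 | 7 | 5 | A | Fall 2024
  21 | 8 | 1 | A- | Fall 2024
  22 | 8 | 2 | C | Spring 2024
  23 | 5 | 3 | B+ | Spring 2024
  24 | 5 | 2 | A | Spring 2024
SELECT name, year FROM students WHERE year BETWEEN 2 AND 2

Execution result:
name | year
David Brown | 2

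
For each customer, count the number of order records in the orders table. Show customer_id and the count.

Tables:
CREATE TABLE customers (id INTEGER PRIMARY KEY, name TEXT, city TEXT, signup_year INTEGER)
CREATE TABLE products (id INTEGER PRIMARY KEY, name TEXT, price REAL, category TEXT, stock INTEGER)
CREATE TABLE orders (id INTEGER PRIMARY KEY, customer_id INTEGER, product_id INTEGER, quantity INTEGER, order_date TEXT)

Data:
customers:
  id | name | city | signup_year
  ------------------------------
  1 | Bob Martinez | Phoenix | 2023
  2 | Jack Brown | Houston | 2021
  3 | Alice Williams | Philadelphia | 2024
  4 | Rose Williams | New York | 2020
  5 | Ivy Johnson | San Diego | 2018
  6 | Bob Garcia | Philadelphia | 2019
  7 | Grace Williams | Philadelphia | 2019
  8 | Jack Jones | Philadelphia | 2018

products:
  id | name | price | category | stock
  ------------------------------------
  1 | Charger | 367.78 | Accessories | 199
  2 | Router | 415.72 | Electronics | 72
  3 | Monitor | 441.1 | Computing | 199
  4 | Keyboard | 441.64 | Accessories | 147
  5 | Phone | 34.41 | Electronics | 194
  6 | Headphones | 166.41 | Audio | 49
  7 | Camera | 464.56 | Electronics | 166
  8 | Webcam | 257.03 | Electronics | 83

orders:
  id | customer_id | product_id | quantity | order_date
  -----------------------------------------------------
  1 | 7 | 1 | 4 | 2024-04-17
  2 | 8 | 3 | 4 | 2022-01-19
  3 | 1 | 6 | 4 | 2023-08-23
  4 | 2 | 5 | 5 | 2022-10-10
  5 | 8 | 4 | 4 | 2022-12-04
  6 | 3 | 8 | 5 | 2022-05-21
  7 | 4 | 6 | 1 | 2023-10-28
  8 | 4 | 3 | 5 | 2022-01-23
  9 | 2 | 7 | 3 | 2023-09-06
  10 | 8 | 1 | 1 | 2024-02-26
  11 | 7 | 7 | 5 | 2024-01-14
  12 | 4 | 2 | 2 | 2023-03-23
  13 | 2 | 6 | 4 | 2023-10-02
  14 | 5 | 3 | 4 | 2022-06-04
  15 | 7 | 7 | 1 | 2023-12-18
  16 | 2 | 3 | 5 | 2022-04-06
SELECT customer_id, COUNT(*) AS order_count FROM orders GROUP BY customer_id

Execution result:
customer_id | order_count
1 | 1
2 | 4
3 | 1
4 | 3
5 | 1
7 | 3
8 | 3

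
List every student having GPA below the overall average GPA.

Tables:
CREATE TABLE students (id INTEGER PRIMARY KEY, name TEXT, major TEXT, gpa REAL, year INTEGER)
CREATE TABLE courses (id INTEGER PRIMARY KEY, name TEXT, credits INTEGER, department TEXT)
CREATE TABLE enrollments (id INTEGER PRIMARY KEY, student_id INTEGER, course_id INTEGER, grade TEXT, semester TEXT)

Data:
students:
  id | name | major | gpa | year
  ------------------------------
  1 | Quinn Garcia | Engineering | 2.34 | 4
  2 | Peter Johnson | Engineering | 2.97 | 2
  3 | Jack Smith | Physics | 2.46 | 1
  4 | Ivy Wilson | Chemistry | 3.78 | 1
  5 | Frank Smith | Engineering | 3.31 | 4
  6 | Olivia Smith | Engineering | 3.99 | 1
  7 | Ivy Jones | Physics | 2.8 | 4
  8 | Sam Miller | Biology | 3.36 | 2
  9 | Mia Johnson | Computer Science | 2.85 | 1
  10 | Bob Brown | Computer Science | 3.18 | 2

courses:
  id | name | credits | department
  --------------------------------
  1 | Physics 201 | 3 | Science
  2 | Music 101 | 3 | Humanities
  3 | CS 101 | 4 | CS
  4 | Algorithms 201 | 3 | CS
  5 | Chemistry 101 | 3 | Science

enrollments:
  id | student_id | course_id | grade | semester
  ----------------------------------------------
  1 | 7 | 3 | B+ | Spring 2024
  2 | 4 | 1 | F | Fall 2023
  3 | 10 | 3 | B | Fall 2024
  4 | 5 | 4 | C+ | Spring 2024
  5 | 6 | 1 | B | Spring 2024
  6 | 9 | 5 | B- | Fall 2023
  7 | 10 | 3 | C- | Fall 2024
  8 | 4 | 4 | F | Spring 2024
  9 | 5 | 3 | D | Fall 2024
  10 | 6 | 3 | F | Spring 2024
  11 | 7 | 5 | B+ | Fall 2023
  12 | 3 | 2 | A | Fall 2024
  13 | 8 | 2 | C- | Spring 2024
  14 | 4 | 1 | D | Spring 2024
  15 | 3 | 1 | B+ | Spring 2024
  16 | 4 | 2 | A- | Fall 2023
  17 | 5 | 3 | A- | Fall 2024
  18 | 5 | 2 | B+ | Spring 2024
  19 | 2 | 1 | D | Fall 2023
SELECT name, gpa FROM students WHERE gpa < (SELECT AVG(gpa) FROM students)

Execution result:
name | gpa
Quinn Garcia | 2.34
Peter Johnson | 2.97
Jack Smith | 2.46
Ivy Jones | 2.80
Mia Johnson | 2.85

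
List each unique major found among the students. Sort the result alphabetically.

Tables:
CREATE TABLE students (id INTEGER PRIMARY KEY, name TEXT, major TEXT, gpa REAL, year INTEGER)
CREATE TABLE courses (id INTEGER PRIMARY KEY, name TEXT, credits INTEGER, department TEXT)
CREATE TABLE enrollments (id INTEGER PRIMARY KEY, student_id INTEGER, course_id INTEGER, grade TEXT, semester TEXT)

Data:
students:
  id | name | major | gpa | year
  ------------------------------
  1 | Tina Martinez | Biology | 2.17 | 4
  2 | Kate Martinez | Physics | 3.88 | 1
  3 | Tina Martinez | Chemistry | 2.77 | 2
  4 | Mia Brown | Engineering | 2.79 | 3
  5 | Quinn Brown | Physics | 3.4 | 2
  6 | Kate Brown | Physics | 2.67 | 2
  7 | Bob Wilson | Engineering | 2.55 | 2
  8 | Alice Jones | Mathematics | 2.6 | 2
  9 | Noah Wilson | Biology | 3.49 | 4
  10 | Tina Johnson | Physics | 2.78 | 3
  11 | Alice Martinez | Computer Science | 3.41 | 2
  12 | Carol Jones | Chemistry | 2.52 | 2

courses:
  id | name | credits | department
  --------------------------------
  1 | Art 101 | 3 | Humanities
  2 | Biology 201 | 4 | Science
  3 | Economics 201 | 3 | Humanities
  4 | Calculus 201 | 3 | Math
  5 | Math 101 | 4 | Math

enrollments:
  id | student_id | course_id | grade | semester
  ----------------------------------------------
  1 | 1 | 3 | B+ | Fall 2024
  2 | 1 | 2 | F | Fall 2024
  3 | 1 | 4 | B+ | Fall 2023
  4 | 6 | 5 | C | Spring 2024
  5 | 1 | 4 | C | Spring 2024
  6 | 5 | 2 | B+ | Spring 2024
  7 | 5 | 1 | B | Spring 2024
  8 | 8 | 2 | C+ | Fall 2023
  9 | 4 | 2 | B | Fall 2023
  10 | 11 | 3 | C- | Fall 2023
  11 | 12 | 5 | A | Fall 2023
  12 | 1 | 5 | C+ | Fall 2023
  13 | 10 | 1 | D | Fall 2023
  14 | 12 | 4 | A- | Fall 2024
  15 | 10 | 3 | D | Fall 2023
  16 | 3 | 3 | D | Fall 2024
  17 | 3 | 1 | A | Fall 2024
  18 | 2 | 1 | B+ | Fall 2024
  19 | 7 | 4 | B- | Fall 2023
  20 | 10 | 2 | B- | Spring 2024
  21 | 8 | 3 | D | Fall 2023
SELECT DISTINCT major FROM students ORDER BY major

Execution result:
major
Biology
Chemistry
Computer Science
Engineering
Mathematics
Physics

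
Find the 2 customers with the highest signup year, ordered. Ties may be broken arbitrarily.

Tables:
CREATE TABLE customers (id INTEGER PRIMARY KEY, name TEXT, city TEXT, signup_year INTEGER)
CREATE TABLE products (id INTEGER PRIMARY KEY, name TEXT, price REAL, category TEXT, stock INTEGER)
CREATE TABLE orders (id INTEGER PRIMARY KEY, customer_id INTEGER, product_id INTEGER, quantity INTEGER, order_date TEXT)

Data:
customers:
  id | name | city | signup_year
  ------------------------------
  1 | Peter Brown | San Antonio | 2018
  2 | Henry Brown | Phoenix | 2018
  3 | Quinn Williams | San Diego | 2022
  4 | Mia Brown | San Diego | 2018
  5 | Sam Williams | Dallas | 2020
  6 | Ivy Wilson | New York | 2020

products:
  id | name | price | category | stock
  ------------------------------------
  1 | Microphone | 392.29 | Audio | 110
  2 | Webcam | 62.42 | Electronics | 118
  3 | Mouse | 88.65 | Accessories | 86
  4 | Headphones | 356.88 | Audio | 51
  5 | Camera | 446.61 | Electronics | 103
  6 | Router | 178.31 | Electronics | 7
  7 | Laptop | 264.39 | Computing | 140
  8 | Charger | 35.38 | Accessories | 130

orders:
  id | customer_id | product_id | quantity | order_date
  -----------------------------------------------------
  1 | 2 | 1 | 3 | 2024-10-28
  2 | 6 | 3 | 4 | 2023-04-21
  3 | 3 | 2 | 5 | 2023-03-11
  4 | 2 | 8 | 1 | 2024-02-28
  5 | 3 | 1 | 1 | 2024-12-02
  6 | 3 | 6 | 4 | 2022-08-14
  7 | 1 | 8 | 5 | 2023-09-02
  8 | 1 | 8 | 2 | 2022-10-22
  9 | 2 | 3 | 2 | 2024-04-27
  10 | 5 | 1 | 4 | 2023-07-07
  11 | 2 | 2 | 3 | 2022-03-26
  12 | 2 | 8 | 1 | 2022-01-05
SELECT name, signup_year FROM customers ORDER BY signup_year DESC LIMIT 2

Execution result:
name | signup_year
Quinn Williams | 2022
Sam Williams | 2020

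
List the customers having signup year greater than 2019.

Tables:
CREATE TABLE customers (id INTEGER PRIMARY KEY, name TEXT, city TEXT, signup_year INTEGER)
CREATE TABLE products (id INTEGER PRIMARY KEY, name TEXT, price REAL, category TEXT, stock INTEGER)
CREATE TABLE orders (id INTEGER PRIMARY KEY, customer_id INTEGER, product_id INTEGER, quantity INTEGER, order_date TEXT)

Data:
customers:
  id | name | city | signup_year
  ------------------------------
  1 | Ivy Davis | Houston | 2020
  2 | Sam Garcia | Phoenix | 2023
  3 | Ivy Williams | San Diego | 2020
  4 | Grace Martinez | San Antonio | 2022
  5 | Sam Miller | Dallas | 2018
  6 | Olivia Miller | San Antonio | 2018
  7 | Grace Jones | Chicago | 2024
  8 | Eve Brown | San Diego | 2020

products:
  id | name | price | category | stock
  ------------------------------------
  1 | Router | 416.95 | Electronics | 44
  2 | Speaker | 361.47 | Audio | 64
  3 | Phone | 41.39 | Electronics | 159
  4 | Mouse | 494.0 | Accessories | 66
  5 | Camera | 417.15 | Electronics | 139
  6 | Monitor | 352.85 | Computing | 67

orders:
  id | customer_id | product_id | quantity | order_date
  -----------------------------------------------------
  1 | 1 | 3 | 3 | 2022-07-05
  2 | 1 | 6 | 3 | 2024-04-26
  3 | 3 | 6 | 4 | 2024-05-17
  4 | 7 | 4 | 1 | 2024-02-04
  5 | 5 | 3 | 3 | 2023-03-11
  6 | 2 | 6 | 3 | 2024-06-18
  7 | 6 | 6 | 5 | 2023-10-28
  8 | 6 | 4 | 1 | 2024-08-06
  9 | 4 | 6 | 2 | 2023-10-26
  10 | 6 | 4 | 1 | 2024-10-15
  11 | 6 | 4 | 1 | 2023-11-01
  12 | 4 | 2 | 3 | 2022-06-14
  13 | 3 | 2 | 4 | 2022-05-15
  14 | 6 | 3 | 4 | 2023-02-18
SELECT name, signup_year FROM customers WHERE signup_year > 2019

Execution result:
name | signup_year
Ivy Davis | 2020
Sam Garcia | 2023
Ivy Williams | 2020
Grace Martinez | 2022
Grace Jones | 2024
Eve Brown | 2020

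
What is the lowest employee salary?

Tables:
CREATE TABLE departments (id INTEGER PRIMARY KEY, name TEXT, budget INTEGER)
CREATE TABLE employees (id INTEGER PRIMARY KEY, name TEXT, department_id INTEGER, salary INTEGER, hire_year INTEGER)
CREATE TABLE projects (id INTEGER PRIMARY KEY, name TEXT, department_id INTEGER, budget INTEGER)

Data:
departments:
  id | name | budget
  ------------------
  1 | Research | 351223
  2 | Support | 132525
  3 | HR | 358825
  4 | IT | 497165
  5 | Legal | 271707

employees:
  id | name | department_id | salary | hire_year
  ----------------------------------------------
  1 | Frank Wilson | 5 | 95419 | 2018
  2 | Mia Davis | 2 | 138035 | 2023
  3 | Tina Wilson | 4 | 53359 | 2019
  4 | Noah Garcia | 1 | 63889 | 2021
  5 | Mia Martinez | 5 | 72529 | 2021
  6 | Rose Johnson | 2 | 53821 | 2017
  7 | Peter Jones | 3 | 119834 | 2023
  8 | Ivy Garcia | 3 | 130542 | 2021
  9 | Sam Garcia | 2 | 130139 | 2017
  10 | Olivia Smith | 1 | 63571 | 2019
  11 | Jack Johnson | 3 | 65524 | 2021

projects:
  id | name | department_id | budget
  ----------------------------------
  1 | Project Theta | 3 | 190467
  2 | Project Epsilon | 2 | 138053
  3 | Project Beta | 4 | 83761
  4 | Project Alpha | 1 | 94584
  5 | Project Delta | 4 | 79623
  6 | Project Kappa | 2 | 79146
SELECT MIN(salary) FROM employees

Execution result:
53359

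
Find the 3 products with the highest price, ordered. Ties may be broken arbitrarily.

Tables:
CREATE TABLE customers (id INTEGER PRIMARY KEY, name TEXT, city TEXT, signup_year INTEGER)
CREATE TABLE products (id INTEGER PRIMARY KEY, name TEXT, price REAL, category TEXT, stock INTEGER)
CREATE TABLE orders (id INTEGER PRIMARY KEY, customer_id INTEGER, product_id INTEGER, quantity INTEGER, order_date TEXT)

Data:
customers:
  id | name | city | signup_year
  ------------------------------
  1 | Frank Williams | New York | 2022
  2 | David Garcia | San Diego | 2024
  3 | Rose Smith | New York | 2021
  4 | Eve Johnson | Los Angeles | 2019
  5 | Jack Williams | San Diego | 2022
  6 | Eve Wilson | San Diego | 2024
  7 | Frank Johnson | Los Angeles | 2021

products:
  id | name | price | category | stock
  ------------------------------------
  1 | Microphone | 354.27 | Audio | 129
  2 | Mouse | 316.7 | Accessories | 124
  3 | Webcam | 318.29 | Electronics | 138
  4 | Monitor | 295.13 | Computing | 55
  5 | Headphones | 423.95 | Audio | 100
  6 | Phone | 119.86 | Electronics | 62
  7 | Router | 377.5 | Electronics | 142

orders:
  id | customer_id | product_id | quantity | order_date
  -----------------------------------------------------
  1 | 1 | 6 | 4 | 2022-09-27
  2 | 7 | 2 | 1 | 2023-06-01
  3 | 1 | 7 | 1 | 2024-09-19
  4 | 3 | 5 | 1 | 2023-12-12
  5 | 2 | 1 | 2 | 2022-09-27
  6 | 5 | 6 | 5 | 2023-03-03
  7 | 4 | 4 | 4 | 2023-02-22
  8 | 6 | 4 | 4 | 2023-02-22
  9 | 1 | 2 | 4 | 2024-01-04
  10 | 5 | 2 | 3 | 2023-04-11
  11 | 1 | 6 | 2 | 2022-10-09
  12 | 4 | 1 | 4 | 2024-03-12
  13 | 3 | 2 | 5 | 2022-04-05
SELECT name, price FROM products ORDER BY price DESC LIMIT 3

Execution result:
name | price
Headphones | 423.95
Router | 377.50
Microphone | 354.27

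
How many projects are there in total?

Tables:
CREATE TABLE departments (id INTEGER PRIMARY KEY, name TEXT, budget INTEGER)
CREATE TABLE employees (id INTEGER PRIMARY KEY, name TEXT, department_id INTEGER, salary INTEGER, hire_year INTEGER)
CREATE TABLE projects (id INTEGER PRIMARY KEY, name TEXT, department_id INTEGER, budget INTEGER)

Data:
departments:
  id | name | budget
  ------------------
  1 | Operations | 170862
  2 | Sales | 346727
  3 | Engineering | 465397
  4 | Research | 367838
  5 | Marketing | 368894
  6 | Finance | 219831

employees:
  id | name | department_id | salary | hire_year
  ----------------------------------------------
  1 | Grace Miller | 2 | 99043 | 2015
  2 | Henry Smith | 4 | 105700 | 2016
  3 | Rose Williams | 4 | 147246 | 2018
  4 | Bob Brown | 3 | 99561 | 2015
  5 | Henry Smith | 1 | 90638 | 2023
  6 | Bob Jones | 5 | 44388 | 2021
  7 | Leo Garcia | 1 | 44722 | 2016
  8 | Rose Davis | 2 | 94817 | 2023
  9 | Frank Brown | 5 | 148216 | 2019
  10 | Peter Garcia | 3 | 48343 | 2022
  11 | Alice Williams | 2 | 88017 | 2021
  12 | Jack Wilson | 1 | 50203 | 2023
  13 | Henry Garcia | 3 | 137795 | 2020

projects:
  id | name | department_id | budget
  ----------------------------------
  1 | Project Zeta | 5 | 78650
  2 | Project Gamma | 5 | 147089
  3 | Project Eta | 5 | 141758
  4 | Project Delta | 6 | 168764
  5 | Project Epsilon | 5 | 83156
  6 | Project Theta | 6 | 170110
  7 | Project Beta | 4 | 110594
SELECT COUNT(*) FROM projects

Execution result:
7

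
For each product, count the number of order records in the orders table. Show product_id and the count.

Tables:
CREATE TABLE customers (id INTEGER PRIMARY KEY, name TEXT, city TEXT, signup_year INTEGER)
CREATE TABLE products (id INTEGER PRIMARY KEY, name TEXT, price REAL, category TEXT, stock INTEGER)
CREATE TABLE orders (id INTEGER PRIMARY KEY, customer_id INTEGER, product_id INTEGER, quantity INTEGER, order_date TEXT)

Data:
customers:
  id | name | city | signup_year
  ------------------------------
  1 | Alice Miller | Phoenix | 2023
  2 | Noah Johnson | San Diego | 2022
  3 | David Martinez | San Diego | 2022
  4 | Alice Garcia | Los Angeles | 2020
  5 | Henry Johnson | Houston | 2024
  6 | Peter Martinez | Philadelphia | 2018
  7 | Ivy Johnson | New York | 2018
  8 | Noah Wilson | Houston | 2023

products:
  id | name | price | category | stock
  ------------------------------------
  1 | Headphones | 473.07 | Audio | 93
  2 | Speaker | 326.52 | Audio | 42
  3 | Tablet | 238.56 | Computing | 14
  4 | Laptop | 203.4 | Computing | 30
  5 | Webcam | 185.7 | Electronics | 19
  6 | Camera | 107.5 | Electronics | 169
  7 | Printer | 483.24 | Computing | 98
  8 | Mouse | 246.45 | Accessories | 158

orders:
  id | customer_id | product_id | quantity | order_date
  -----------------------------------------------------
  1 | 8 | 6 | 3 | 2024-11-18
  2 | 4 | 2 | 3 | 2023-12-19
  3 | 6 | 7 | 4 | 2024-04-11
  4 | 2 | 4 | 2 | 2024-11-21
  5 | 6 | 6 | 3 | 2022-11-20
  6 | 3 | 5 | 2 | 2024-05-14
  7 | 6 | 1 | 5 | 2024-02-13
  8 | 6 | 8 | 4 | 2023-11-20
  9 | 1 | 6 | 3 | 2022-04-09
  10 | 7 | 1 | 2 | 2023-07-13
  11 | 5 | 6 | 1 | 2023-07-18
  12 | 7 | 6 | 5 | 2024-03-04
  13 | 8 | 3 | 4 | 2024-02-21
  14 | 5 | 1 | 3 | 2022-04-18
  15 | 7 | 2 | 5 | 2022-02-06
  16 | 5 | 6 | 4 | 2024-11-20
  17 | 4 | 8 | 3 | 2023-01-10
SELECT product_id, COUNT(*) AS order_count FROM orders GROUP BY product_id

Execution result:
product_id | order_count
1 | 3
2 | 2
3 | 1
4 | 1
5 | 1
6 | 6
7 | 1
8 | 2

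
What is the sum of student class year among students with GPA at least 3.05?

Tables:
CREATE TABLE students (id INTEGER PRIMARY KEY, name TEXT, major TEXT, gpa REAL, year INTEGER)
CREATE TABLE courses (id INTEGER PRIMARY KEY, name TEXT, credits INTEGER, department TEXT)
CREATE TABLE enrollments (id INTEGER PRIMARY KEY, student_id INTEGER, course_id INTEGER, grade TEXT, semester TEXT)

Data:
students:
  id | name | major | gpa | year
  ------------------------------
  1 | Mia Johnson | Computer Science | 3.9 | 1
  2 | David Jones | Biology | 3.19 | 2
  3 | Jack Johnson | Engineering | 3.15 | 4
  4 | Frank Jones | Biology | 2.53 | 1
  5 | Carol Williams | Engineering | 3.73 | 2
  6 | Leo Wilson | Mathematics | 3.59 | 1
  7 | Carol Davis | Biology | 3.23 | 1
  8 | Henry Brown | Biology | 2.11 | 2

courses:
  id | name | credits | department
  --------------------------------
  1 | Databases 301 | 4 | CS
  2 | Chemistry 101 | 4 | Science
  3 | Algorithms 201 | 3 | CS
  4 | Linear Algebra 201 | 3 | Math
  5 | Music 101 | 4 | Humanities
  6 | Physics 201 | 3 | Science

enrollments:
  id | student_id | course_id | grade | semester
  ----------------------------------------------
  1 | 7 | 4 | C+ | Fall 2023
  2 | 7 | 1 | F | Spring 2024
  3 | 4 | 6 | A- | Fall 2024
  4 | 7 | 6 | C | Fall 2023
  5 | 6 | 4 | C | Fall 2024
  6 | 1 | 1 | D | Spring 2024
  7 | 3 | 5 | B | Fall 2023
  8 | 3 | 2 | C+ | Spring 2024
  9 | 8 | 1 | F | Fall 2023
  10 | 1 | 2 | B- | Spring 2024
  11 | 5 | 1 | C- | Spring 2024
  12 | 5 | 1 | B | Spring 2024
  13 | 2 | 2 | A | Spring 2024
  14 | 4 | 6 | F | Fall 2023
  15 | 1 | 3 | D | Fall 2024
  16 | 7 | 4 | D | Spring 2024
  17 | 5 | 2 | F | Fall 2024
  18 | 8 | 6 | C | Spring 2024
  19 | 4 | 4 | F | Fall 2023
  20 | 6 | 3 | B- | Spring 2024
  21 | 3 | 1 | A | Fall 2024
SELECT SUM(year) FROM students WHERE gpa >= 3.05

Execution result:
11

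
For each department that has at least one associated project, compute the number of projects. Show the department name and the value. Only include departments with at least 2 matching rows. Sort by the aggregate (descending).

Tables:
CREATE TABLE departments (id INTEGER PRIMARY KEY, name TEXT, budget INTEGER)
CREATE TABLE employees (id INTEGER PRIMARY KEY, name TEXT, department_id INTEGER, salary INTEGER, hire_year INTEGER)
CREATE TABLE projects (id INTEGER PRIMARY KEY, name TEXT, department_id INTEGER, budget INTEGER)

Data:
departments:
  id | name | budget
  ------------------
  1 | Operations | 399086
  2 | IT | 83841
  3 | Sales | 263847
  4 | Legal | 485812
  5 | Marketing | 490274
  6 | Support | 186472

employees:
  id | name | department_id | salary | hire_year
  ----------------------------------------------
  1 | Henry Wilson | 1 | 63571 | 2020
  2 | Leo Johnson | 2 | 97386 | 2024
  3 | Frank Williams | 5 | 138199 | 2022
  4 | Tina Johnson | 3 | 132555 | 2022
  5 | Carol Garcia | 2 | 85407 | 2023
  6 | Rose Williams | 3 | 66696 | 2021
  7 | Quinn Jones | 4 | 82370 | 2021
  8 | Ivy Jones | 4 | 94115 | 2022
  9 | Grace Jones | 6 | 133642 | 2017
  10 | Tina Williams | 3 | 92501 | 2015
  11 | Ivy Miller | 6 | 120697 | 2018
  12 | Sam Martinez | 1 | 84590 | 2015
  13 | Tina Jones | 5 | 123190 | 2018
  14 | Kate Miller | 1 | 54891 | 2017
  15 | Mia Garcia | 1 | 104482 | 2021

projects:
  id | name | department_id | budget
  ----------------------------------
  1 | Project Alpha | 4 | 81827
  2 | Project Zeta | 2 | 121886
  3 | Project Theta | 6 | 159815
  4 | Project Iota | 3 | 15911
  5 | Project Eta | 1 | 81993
SELECT p.name, COUNT(*) AS n FROM projects c JOIN departments p ON c.department_id = p.id GROUP BY p.id, p.name HAVING COUNT(*) >= 2 ORDER BY n DESC

Execution result:
(no rows)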